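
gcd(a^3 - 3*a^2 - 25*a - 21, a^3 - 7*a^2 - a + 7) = a^2 - 6*a - 7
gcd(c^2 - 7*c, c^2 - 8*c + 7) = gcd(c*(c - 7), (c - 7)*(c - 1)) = c - 7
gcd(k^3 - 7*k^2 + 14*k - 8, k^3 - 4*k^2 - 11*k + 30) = k - 2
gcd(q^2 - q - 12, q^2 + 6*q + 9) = q + 3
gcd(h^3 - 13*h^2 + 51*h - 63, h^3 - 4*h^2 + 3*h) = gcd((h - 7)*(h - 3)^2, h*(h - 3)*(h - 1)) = h - 3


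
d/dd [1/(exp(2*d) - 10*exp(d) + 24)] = 2*(5 - exp(d))*exp(d)/(exp(2*d) - 10*exp(d) + 24)^2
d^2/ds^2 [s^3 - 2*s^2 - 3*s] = 6*s - 4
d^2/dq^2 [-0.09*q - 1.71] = 0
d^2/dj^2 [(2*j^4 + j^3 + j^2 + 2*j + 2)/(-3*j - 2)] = 2*(-54*j^4 - 105*j^3 - 66*j^2 - 12*j - 10)/(27*j^3 + 54*j^2 + 36*j + 8)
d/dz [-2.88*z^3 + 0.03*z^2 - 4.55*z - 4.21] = -8.64*z^2 + 0.06*z - 4.55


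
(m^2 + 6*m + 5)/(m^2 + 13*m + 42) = (m^2 + 6*m + 5)/(m^2 + 13*m + 42)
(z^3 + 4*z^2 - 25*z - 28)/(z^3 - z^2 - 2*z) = (z^2 + 3*z - 28)/(z*(z - 2))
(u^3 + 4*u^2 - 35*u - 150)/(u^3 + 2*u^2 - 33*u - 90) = (u + 5)/(u + 3)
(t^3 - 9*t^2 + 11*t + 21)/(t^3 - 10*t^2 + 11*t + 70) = (t^2 - 2*t - 3)/(t^2 - 3*t - 10)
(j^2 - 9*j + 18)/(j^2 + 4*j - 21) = (j - 6)/(j + 7)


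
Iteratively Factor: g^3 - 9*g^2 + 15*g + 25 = (g + 1)*(g^2 - 10*g + 25) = (g - 5)*(g + 1)*(g - 5)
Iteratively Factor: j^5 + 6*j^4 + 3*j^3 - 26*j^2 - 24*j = (j + 3)*(j^4 + 3*j^3 - 6*j^2 - 8*j) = (j + 3)*(j + 4)*(j^3 - j^2 - 2*j) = j*(j + 3)*(j + 4)*(j^2 - j - 2) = j*(j + 1)*(j + 3)*(j + 4)*(j - 2)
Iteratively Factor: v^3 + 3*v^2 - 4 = (v + 2)*(v^2 + v - 2) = (v + 2)^2*(v - 1)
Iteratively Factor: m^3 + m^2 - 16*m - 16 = (m + 4)*(m^2 - 3*m - 4) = (m - 4)*(m + 4)*(m + 1)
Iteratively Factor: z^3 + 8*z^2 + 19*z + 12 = (z + 3)*(z^2 + 5*z + 4) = (z + 1)*(z + 3)*(z + 4)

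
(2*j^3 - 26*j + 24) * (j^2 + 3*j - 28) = 2*j^5 + 6*j^4 - 82*j^3 - 54*j^2 + 800*j - 672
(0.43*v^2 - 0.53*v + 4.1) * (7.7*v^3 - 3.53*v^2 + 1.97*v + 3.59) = 3.311*v^5 - 5.5989*v^4 + 34.288*v^3 - 13.9734*v^2 + 6.1743*v + 14.719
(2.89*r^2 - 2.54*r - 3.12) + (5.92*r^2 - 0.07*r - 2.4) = 8.81*r^2 - 2.61*r - 5.52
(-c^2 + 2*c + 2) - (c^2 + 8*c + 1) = -2*c^2 - 6*c + 1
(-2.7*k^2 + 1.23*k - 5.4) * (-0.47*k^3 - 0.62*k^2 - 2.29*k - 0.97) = 1.269*k^5 + 1.0959*k^4 + 7.9584*k^3 + 3.1503*k^2 + 11.1729*k + 5.238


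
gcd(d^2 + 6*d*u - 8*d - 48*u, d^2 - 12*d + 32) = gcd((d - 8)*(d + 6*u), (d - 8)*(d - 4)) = d - 8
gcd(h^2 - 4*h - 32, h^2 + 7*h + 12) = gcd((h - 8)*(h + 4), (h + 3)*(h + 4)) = h + 4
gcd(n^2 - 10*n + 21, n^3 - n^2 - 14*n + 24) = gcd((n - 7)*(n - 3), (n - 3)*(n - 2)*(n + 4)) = n - 3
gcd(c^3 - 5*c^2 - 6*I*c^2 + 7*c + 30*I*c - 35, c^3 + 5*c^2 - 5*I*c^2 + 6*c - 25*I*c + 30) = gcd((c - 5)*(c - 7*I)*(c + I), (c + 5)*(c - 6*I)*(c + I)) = c + I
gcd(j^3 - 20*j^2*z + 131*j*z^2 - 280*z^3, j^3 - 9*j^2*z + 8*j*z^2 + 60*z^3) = -j + 5*z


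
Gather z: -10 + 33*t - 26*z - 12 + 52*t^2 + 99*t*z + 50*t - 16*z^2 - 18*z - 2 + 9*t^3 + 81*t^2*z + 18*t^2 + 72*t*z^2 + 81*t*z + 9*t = 9*t^3 + 70*t^2 + 92*t + z^2*(72*t - 16) + z*(81*t^2 + 180*t - 44) - 24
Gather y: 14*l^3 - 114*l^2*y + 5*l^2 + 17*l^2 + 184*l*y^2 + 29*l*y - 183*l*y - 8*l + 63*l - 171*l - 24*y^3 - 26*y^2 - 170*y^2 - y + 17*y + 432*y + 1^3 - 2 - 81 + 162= 14*l^3 + 22*l^2 - 116*l - 24*y^3 + y^2*(184*l - 196) + y*(-114*l^2 - 154*l + 448) + 80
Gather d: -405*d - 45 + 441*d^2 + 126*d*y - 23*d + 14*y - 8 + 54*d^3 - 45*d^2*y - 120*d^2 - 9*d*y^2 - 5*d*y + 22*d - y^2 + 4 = 54*d^3 + d^2*(321 - 45*y) + d*(-9*y^2 + 121*y - 406) - y^2 + 14*y - 49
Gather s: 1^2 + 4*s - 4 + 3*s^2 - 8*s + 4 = 3*s^2 - 4*s + 1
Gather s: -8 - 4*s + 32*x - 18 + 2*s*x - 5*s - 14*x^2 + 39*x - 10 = s*(2*x - 9) - 14*x^2 + 71*x - 36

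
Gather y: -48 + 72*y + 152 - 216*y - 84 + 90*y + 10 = 30 - 54*y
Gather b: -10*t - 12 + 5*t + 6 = -5*t - 6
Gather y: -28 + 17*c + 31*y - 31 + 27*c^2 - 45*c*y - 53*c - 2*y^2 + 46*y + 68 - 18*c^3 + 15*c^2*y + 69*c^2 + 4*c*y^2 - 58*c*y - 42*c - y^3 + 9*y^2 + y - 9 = -18*c^3 + 96*c^2 - 78*c - y^3 + y^2*(4*c + 7) + y*(15*c^2 - 103*c + 78)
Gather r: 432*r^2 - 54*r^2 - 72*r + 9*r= 378*r^2 - 63*r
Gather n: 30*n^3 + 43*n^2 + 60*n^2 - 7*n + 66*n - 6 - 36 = 30*n^3 + 103*n^2 + 59*n - 42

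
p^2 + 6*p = p*(p + 6)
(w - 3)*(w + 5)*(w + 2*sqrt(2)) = w^3 + 2*w^2 + 2*sqrt(2)*w^2 - 15*w + 4*sqrt(2)*w - 30*sqrt(2)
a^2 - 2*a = a*(a - 2)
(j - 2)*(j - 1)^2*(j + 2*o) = j^4 + 2*j^3*o - 4*j^3 - 8*j^2*o + 5*j^2 + 10*j*o - 2*j - 4*o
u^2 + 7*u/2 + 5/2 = (u + 1)*(u + 5/2)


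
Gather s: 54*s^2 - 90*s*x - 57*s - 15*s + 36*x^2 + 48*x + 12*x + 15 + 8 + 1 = 54*s^2 + s*(-90*x - 72) + 36*x^2 + 60*x + 24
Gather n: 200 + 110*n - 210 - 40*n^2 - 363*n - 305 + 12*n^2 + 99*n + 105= -28*n^2 - 154*n - 210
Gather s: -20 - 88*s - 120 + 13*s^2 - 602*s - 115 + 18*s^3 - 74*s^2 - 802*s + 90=18*s^3 - 61*s^2 - 1492*s - 165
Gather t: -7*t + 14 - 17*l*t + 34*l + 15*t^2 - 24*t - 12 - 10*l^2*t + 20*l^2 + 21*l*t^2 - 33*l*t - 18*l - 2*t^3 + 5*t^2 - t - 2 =20*l^2 + 16*l - 2*t^3 + t^2*(21*l + 20) + t*(-10*l^2 - 50*l - 32)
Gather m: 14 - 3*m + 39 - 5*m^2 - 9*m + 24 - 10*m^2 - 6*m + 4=-15*m^2 - 18*m + 81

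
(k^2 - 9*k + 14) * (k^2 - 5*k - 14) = k^4 - 14*k^3 + 45*k^2 + 56*k - 196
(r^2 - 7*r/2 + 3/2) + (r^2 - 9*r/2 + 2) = 2*r^2 - 8*r + 7/2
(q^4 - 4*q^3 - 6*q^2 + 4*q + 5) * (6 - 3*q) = -3*q^5 + 18*q^4 - 6*q^3 - 48*q^2 + 9*q + 30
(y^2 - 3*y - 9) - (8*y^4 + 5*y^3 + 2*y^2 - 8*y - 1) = -8*y^4 - 5*y^3 - y^2 + 5*y - 8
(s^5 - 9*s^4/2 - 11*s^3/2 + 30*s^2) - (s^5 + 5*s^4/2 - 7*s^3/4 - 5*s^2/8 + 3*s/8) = -7*s^4 - 15*s^3/4 + 245*s^2/8 - 3*s/8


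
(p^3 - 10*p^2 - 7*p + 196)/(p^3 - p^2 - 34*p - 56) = (p - 7)/(p + 2)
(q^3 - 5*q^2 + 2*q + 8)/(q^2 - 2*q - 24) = (-q^3 + 5*q^2 - 2*q - 8)/(-q^2 + 2*q + 24)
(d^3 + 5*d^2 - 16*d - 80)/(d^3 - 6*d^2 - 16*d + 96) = (d + 5)/(d - 6)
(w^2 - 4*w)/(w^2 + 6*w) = (w - 4)/(w + 6)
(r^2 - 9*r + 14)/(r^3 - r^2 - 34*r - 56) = (r - 2)/(r^2 + 6*r + 8)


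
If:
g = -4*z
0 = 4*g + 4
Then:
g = -1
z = 1/4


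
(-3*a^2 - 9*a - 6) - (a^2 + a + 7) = -4*a^2 - 10*a - 13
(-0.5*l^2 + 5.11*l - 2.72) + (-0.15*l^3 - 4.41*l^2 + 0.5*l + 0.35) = -0.15*l^3 - 4.91*l^2 + 5.61*l - 2.37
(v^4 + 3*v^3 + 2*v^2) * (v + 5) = v^5 + 8*v^4 + 17*v^3 + 10*v^2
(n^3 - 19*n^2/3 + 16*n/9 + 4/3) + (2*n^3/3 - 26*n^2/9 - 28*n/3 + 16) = 5*n^3/3 - 83*n^2/9 - 68*n/9 + 52/3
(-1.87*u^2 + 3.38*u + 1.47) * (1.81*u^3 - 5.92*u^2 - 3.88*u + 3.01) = -3.3847*u^5 + 17.1882*u^4 - 10.0933*u^3 - 27.4455*u^2 + 4.4702*u + 4.4247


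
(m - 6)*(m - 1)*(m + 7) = m^3 - 43*m + 42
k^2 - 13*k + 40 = (k - 8)*(k - 5)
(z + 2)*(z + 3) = z^2 + 5*z + 6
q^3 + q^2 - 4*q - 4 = (q - 2)*(q + 1)*(q + 2)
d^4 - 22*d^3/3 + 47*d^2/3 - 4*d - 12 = (d - 3)^2*(d - 2)*(d + 2/3)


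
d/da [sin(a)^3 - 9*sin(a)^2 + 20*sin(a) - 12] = (3*sin(a)^2 - 18*sin(a) + 20)*cos(a)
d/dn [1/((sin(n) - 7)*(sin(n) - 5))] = 2*(6 - sin(n))*cos(n)/((sin(n) - 7)^2*(sin(n) - 5)^2)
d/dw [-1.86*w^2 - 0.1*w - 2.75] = -3.72*w - 0.1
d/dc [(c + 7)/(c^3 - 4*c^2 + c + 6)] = (c^3 - 4*c^2 + c - (c + 7)*(3*c^2 - 8*c + 1) + 6)/(c^3 - 4*c^2 + c + 6)^2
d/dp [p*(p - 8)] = 2*p - 8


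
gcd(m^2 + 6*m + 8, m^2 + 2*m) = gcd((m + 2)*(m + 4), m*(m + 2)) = m + 2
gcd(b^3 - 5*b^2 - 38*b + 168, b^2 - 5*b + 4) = b - 4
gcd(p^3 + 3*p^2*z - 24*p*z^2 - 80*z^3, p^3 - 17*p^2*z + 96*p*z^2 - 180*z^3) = -p + 5*z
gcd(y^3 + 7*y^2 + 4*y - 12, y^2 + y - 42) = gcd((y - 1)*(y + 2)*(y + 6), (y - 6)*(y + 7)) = 1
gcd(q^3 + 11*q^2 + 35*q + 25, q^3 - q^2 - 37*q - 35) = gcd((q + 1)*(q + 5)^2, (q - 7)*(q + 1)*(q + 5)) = q^2 + 6*q + 5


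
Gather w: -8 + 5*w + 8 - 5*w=0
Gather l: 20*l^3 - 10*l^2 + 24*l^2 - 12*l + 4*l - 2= 20*l^3 + 14*l^2 - 8*l - 2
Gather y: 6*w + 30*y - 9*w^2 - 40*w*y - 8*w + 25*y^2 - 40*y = -9*w^2 - 2*w + 25*y^2 + y*(-40*w - 10)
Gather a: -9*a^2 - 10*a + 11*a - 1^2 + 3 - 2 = -9*a^2 + a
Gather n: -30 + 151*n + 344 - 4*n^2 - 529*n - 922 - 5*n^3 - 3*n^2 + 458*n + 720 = -5*n^3 - 7*n^2 + 80*n + 112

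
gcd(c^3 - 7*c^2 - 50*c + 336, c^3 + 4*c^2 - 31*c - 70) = c + 7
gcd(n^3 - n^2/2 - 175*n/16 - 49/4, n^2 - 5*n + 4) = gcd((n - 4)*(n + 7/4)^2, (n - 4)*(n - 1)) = n - 4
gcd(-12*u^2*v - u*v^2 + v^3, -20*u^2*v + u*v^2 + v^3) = 4*u*v - v^2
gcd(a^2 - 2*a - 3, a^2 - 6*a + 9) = a - 3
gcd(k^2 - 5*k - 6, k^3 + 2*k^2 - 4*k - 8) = 1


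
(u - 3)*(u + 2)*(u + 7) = u^3 + 6*u^2 - 13*u - 42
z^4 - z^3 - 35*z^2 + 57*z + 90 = (z - 5)*(z - 3)*(z + 1)*(z + 6)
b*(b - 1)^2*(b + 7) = b^4 + 5*b^3 - 13*b^2 + 7*b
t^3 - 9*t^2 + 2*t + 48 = (t - 8)*(t - 3)*(t + 2)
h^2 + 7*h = h*(h + 7)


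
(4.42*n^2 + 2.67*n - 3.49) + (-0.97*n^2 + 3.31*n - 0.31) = 3.45*n^2 + 5.98*n - 3.8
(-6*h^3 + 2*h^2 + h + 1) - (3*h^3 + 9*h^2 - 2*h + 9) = -9*h^3 - 7*h^2 + 3*h - 8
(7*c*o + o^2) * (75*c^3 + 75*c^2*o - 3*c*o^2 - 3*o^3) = 525*c^4*o + 600*c^3*o^2 + 54*c^2*o^3 - 24*c*o^4 - 3*o^5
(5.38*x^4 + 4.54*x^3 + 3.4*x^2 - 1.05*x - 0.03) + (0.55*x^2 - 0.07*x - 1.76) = 5.38*x^4 + 4.54*x^3 + 3.95*x^2 - 1.12*x - 1.79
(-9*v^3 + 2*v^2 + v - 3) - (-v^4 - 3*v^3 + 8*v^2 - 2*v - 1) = v^4 - 6*v^3 - 6*v^2 + 3*v - 2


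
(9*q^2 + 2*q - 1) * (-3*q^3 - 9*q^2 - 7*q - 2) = -27*q^5 - 87*q^4 - 78*q^3 - 23*q^2 + 3*q + 2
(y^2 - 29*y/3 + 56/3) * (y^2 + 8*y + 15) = y^4 - 5*y^3/3 - 131*y^2/3 + 13*y/3 + 280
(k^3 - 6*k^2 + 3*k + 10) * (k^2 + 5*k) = k^5 - k^4 - 27*k^3 + 25*k^2 + 50*k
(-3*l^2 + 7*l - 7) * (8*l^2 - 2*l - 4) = -24*l^4 + 62*l^3 - 58*l^2 - 14*l + 28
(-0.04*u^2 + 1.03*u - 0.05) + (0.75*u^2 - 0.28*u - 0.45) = 0.71*u^2 + 0.75*u - 0.5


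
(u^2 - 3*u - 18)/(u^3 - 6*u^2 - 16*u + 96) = (u + 3)/(u^2 - 16)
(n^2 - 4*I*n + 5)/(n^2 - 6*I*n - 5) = (n + I)/(n - I)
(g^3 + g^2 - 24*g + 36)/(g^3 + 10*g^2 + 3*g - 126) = (g - 2)/(g + 7)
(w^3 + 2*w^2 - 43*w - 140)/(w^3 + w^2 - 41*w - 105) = (w + 4)/(w + 3)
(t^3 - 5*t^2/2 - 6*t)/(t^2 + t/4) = 2*(2*t^2 - 5*t - 12)/(4*t + 1)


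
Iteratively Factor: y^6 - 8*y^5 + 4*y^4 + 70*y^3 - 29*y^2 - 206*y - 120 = (y + 1)*(y^5 - 9*y^4 + 13*y^3 + 57*y^2 - 86*y - 120) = (y + 1)*(y + 2)*(y^4 - 11*y^3 + 35*y^2 - 13*y - 60) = (y - 5)*(y + 1)*(y + 2)*(y^3 - 6*y^2 + 5*y + 12) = (y - 5)*(y + 1)^2*(y + 2)*(y^2 - 7*y + 12) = (y - 5)*(y - 4)*(y + 1)^2*(y + 2)*(y - 3)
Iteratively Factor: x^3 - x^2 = (x)*(x^2 - x) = x*(x - 1)*(x)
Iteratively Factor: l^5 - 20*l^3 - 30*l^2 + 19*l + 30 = (l - 1)*(l^4 + l^3 - 19*l^2 - 49*l - 30) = (l - 5)*(l - 1)*(l^3 + 6*l^2 + 11*l + 6) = (l - 5)*(l - 1)*(l + 2)*(l^2 + 4*l + 3) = (l - 5)*(l - 1)*(l + 1)*(l + 2)*(l + 3)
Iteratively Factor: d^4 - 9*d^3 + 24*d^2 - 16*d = (d - 4)*(d^3 - 5*d^2 + 4*d) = (d - 4)*(d - 1)*(d^2 - 4*d) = (d - 4)^2*(d - 1)*(d)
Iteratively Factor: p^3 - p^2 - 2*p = (p - 2)*(p^2 + p) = (p - 2)*(p + 1)*(p)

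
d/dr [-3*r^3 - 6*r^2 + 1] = 3*r*(-3*r - 4)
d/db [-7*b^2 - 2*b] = -14*b - 2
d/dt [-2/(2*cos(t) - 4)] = -sin(t)/(cos(t) - 2)^2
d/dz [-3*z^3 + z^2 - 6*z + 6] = -9*z^2 + 2*z - 6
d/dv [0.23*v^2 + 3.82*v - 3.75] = 0.46*v + 3.82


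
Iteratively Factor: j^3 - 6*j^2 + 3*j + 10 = (j + 1)*(j^2 - 7*j + 10) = (j - 2)*(j + 1)*(j - 5)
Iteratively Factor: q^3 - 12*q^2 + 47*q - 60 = (q - 3)*(q^2 - 9*q + 20) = (q - 4)*(q - 3)*(q - 5)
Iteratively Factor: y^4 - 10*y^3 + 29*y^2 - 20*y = (y - 4)*(y^3 - 6*y^2 + 5*y) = y*(y - 4)*(y^2 - 6*y + 5) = y*(y - 5)*(y - 4)*(y - 1)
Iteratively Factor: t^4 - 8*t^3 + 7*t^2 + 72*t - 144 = (t + 3)*(t^3 - 11*t^2 + 40*t - 48) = (t - 4)*(t + 3)*(t^2 - 7*t + 12) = (t - 4)*(t - 3)*(t + 3)*(t - 4)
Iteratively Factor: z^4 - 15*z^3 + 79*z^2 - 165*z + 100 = (z - 1)*(z^3 - 14*z^2 + 65*z - 100) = (z - 5)*(z - 1)*(z^2 - 9*z + 20) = (z - 5)*(z - 4)*(z - 1)*(z - 5)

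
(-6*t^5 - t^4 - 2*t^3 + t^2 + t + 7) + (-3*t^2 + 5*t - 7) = -6*t^5 - t^4 - 2*t^3 - 2*t^2 + 6*t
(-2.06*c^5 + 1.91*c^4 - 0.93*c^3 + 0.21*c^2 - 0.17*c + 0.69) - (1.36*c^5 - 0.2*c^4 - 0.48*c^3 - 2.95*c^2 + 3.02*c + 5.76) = -3.42*c^5 + 2.11*c^4 - 0.45*c^3 + 3.16*c^2 - 3.19*c - 5.07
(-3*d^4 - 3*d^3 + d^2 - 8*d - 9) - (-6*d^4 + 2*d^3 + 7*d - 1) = 3*d^4 - 5*d^3 + d^2 - 15*d - 8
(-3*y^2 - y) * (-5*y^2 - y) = 15*y^4 + 8*y^3 + y^2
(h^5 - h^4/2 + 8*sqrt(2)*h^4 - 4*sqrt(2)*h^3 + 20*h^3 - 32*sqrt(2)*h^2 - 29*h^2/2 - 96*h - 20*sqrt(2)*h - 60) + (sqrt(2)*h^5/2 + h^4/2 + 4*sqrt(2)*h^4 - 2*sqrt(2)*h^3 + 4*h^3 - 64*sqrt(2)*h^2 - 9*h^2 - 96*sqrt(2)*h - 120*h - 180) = sqrt(2)*h^5/2 + h^5 + 12*sqrt(2)*h^4 - 6*sqrt(2)*h^3 + 24*h^3 - 96*sqrt(2)*h^2 - 47*h^2/2 - 216*h - 116*sqrt(2)*h - 240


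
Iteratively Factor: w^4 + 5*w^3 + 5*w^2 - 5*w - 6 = (w + 3)*(w^3 + 2*w^2 - w - 2) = (w + 2)*(w + 3)*(w^2 - 1) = (w + 1)*(w + 2)*(w + 3)*(w - 1)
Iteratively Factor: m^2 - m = (m)*(m - 1)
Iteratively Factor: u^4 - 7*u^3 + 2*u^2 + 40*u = (u + 2)*(u^3 - 9*u^2 + 20*u) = (u - 4)*(u + 2)*(u^2 - 5*u) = (u - 5)*(u - 4)*(u + 2)*(u)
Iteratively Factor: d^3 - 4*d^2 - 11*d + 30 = (d - 5)*(d^2 + d - 6) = (d - 5)*(d - 2)*(d + 3)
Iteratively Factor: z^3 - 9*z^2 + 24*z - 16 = (z - 4)*(z^2 - 5*z + 4) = (z - 4)*(z - 1)*(z - 4)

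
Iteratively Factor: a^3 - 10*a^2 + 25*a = (a - 5)*(a^2 - 5*a) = (a - 5)^2*(a)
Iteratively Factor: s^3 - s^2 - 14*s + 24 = (s - 2)*(s^2 + s - 12) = (s - 2)*(s + 4)*(s - 3)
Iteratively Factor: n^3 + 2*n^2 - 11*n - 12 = (n + 1)*(n^2 + n - 12) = (n + 1)*(n + 4)*(n - 3)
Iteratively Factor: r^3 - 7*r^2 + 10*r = (r - 5)*(r^2 - 2*r) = r*(r - 5)*(r - 2)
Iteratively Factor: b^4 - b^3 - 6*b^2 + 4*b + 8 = (b + 1)*(b^3 - 2*b^2 - 4*b + 8) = (b - 2)*(b + 1)*(b^2 - 4) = (b - 2)*(b + 1)*(b + 2)*(b - 2)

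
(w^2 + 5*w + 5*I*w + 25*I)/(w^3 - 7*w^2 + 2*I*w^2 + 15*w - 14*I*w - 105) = (w + 5)/(w^2 - w*(7 + 3*I) + 21*I)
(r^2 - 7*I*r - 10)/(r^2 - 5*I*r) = (r - 2*I)/r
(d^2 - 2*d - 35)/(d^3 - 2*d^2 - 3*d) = (-d^2 + 2*d + 35)/(d*(-d^2 + 2*d + 3))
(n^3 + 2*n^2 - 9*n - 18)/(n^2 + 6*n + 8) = (n^2 - 9)/(n + 4)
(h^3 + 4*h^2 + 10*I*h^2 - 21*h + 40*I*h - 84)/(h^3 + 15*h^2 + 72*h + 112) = (h^2 + 10*I*h - 21)/(h^2 + 11*h + 28)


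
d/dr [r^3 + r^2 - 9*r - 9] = 3*r^2 + 2*r - 9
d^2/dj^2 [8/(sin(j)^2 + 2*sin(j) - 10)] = 16*(-2*sin(j)^4 - 3*sin(j)^3 - 19*sin(j)^2 - 4*sin(j) + 14)/(sin(j)^2 + 2*sin(j) - 10)^3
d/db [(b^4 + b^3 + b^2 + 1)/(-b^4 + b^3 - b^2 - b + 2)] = (2*b^6 - 5*b^4 + 10*b^3 + 2*b^2 + 6*b + 1)/(b^8 - 2*b^7 + 3*b^6 - 5*b^4 + 6*b^3 - 3*b^2 - 4*b + 4)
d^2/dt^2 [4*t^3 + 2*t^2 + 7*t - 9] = 24*t + 4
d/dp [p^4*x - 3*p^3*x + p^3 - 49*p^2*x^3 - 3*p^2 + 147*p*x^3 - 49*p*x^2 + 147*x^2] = 4*p^3*x - 9*p^2*x + 3*p^2 - 98*p*x^3 - 6*p + 147*x^3 - 49*x^2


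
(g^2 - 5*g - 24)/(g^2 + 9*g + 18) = (g - 8)/(g + 6)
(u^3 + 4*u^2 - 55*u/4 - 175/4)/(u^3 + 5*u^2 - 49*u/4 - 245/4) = (2*u + 5)/(2*u + 7)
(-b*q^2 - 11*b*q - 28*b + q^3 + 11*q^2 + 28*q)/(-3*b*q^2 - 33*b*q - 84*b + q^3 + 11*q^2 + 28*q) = (-b + q)/(-3*b + q)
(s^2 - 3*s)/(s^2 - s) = (s - 3)/(s - 1)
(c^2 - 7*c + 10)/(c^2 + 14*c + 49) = (c^2 - 7*c + 10)/(c^2 + 14*c + 49)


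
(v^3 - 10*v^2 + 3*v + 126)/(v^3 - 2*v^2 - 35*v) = (v^2 - 3*v - 18)/(v*(v + 5))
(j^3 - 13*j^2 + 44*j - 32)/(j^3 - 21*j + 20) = (j - 8)/(j + 5)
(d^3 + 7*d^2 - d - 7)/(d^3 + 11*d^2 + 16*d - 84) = (d^2 - 1)/(d^2 + 4*d - 12)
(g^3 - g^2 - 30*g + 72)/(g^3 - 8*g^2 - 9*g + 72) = (g^2 + 2*g - 24)/(g^2 - 5*g - 24)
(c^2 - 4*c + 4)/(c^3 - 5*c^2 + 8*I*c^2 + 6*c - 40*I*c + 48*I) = (c - 2)/(c^2 + c*(-3 + 8*I) - 24*I)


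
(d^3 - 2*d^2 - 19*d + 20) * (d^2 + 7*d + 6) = d^5 + 5*d^4 - 27*d^3 - 125*d^2 + 26*d + 120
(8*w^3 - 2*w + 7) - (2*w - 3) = 8*w^3 - 4*w + 10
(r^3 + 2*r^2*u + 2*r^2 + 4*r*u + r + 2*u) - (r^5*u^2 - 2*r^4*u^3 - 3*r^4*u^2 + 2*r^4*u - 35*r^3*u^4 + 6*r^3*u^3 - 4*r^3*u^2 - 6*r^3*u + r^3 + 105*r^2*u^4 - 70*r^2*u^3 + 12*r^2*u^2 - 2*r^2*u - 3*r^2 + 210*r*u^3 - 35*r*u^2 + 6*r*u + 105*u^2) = -r^5*u^2 + 2*r^4*u^3 + 3*r^4*u^2 - 2*r^4*u + 35*r^3*u^4 - 6*r^3*u^3 + 4*r^3*u^2 + 6*r^3*u - 105*r^2*u^4 + 70*r^2*u^3 - 12*r^2*u^2 + 4*r^2*u + 5*r^2 - 210*r*u^3 + 35*r*u^2 - 2*r*u + r - 105*u^2 + 2*u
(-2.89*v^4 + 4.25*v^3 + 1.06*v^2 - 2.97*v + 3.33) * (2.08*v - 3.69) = -6.0112*v^5 + 19.5041*v^4 - 13.4777*v^3 - 10.089*v^2 + 17.8857*v - 12.2877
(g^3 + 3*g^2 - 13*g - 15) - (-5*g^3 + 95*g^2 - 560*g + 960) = 6*g^3 - 92*g^2 + 547*g - 975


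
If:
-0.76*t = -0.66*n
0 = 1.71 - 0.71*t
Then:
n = 2.77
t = 2.41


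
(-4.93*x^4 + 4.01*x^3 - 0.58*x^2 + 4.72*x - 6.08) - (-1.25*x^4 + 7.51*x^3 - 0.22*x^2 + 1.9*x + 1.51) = -3.68*x^4 - 3.5*x^3 - 0.36*x^2 + 2.82*x - 7.59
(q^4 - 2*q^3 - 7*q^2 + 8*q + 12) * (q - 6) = q^5 - 8*q^4 + 5*q^3 + 50*q^2 - 36*q - 72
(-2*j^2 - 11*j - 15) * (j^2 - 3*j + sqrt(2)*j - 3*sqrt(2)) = -2*j^4 - 5*j^3 - 2*sqrt(2)*j^3 - 5*sqrt(2)*j^2 + 18*j^2 + 18*sqrt(2)*j + 45*j + 45*sqrt(2)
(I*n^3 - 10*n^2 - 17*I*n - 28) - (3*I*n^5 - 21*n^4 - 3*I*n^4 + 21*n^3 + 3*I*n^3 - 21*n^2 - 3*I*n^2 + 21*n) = -3*I*n^5 + 21*n^4 + 3*I*n^4 - 21*n^3 - 2*I*n^3 + 11*n^2 + 3*I*n^2 - 21*n - 17*I*n - 28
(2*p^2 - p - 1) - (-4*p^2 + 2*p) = 6*p^2 - 3*p - 1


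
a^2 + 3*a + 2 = (a + 1)*(a + 2)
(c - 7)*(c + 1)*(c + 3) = c^3 - 3*c^2 - 25*c - 21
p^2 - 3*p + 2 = (p - 2)*(p - 1)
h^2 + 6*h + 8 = (h + 2)*(h + 4)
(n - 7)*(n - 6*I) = n^2 - 7*n - 6*I*n + 42*I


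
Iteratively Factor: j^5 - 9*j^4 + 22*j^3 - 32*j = (j - 4)*(j^4 - 5*j^3 + 2*j^2 + 8*j) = (j - 4)*(j + 1)*(j^3 - 6*j^2 + 8*j) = j*(j - 4)*(j + 1)*(j^2 - 6*j + 8) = j*(j - 4)*(j - 2)*(j + 1)*(j - 4)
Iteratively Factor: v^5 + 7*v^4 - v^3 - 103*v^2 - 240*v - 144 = (v + 4)*(v^4 + 3*v^3 - 13*v^2 - 51*v - 36) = (v + 3)*(v + 4)*(v^3 - 13*v - 12) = (v + 3)^2*(v + 4)*(v^2 - 3*v - 4) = (v + 1)*(v + 3)^2*(v + 4)*(v - 4)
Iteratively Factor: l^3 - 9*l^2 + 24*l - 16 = (l - 4)*(l^2 - 5*l + 4) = (l - 4)*(l - 1)*(l - 4)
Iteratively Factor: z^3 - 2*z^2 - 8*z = (z + 2)*(z^2 - 4*z) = z*(z + 2)*(z - 4)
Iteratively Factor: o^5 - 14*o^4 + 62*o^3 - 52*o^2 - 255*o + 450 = (o - 5)*(o^4 - 9*o^3 + 17*o^2 + 33*o - 90) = (o - 5)*(o + 2)*(o^3 - 11*o^2 + 39*o - 45) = (o - 5)^2*(o + 2)*(o^2 - 6*o + 9) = (o - 5)^2*(o - 3)*(o + 2)*(o - 3)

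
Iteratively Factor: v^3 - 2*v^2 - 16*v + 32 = (v + 4)*(v^2 - 6*v + 8) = (v - 4)*(v + 4)*(v - 2)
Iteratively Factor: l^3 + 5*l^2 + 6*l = (l + 2)*(l^2 + 3*l) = (l + 2)*(l + 3)*(l)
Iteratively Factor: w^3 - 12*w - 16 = (w + 2)*(w^2 - 2*w - 8) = (w - 4)*(w + 2)*(w + 2)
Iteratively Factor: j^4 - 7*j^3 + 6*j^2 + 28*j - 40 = (j + 2)*(j^3 - 9*j^2 + 24*j - 20) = (j - 2)*(j + 2)*(j^2 - 7*j + 10) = (j - 5)*(j - 2)*(j + 2)*(j - 2)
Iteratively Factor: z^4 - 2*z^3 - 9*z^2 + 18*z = (z)*(z^3 - 2*z^2 - 9*z + 18) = z*(z - 3)*(z^2 + z - 6) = z*(z - 3)*(z + 3)*(z - 2)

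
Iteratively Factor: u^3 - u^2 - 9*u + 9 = (u - 1)*(u^2 - 9) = (u - 3)*(u - 1)*(u + 3)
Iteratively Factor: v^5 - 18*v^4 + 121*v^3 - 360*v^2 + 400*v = (v - 5)*(v^4 - 13*v^3 + 56*v^2 - 80*v) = (v - 5)^2*(v^3 - 8*v^2 + 16*v) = (v - 5)^2*(v - 4)*(v^2 - 4*v) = v*(v - 5)^2*(v - 4)*(v - 4)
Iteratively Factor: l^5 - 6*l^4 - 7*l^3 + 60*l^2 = (l - 5)*(l^4 - l^3 - 12*l^2) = (l - 5)*(l + 3)*(l^3 - 4*l^2) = (l - 5)*(l - 4)*(l + 3)*(l^2) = l*(l - 5)*(l - 4)*(l + 3)*(l)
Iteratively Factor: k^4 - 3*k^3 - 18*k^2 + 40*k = (k - 5)*(k^3 + 2*k^2 - 8*k) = (k - 5)*(k + 4)*(k^2 - 2*k) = k*(k - 5)*(k + 4)*(k - 2)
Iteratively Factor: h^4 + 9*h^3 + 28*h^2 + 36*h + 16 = (h + 1)*(h^3 + 8*h^2 + 20*h + 16) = (h + 1)*(h + 2)*(h^2 + 6*h + 8) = (h + 1)*(h + 2)*(h + 4)*(h + 2)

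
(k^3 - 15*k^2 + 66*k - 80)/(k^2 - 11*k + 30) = (k^2 - 10*k + 16)/(k - 6)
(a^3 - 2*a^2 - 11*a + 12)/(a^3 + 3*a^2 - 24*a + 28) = (a^3 - 2*a^2 - 11*a + 12)/(a^3 + 3*a^2 - 24*a + 28)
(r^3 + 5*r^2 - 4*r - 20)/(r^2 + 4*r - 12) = (r^2 + 7*r + 10)/(r + 6)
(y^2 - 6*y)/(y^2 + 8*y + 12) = y*(y - 6)/(y^2 + 8*y + 12)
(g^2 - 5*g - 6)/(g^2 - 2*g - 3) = (g - 6)/(g - 3)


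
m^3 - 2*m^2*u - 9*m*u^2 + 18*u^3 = (m - 3*u)*(m - 2*u)*(m + 3*u)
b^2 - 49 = (b - 7)*(b + 7)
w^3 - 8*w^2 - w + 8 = (w - 8)*(w - 1)*(w + 1)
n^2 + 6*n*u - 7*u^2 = (n - u)*(n + 7*u)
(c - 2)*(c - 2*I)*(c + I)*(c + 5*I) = c^4 - 2*c^3 + 4*I*c^3 + 7*c^2 - 8*I*c^2 - 14*c + 10*I*c - 20*I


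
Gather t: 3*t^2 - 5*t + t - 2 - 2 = 3*t^2 - 4*t - 4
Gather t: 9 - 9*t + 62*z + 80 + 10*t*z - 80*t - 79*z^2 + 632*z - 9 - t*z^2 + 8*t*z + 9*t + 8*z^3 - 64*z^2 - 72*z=t*(-z^2 + 18*z - 80) + 8*z^3 - 143*z^2 + 622*z + 80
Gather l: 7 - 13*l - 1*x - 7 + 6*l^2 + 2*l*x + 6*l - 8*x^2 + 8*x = 6*l^2 + l*(2*x - 7) - 8*x^2 + 7*x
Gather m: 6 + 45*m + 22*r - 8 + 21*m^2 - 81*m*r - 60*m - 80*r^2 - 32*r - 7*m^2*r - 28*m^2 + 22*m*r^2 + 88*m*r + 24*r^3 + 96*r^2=m^2*(-7*r - 7) + m*(22*r^2 + 7*r - 15) + 24*r^3 + 16*r^2 - 10*r - 2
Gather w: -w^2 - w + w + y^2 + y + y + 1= -w^2 + y^2 + 2*y + 1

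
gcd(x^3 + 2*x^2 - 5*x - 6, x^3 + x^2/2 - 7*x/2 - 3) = x^2 - x - 2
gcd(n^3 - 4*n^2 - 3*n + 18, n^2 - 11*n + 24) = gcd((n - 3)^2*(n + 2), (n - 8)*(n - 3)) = n - 3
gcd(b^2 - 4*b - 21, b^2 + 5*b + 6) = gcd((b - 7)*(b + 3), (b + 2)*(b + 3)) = b + 3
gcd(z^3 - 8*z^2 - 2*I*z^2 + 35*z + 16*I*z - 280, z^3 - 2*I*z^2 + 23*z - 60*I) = z + 5*I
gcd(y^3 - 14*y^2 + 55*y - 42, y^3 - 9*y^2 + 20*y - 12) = y^2 - 7*y + 6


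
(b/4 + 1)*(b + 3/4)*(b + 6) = b^3/4 + 43*b^2/16 + 63*b/8 + 9/2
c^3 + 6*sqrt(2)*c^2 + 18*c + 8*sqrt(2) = (c + sqrt(2))^2*(c + 4*sqrt(2))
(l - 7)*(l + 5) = l^2 - 2*l - 35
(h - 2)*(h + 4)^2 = h^3 + 6*h^2 - 32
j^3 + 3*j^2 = j^2*(j + 3)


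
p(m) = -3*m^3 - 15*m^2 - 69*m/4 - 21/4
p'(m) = -9*m^2 - 30*m - 69/4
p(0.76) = -28.34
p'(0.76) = -45.25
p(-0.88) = 0.36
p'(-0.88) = 2.18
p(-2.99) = -7.58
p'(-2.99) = -8.01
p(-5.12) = 92.51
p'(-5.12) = -99.58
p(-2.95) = -7.88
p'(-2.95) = -7.07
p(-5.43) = 126.45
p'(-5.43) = -119.71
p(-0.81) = 0.48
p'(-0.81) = 1.15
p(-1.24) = -1.20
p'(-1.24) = 6.11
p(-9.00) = 1122.00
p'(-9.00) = -476.25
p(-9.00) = 1122.00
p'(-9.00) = -476.25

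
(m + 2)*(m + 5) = m^2 + 7*m + 10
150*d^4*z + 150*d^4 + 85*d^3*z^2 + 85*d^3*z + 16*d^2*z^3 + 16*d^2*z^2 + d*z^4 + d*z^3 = (5*d + z)^2*(6*d + z)*(d*z + d)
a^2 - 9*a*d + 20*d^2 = (a - 5*d)*(a - 4*d)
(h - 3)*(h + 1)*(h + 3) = h^3 + h^2 - 9*h - 9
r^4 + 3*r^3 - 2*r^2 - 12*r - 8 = (r - 2)*(r + 1)*(r + 2)^2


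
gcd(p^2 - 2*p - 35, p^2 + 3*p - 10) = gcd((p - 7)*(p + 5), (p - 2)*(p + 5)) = p + 5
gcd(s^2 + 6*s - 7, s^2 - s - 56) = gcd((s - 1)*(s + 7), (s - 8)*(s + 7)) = s + 7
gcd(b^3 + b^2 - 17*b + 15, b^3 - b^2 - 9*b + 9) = b^2 - 4*b + 3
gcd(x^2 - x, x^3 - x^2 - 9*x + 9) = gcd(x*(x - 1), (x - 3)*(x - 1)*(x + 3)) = x - 1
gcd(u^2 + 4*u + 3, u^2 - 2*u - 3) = u + 1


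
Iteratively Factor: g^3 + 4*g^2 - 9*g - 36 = (g + 3)*(g^2 + g - 12) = (g + 3)*(g + 4)*(g - 3)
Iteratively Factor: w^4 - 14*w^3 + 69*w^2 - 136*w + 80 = (w - 4)*(w^3 - 10*w^2 + 29*w - 20) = (w - 5)*(w - 4)*(w^2 - 5*w + 4) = (w - 5)*(w - 4)*(w - 1)*(w - 4)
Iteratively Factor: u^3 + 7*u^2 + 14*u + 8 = (u + 1)*(u^2 + 6*u + 8) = (u + 1)*(u + 2)*(u + 4)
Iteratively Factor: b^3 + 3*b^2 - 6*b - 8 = (b + 4)*(b^2 - b - 2) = (b - 2)*(b + 4)*(b + 1)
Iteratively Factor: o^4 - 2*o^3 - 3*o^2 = (o - 3)*(o^3 + o^2) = (o - 3)*(o + 1)*(o^2) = o*(o - 3)*(o + 1)*(o)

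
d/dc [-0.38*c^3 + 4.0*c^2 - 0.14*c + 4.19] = -1.14*c^2 + 8.0*c - 0.14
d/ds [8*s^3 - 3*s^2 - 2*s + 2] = 24*s^2 - 6*s - 2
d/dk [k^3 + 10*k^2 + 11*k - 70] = 3*k^2 + 20*k + 11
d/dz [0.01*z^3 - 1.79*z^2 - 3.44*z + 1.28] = 0.03*z^2 - 3.58*z - 3.44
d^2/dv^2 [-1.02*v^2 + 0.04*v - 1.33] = -2.04000000000000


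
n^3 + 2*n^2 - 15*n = n*(n - 3)*(n + 5)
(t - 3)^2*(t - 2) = t^3 - 8*t^2 + 21*t - 18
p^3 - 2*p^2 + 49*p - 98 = (p - 2)*(p - 7*I)*(p + 7*I)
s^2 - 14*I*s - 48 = (s - 8*I)*(s - 6*I)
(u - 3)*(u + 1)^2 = u^3 - u^2 - 5*u - 3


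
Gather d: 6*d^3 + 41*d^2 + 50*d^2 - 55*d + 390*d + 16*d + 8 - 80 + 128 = 6*d^3 + 91*d^2 + 351*d + 56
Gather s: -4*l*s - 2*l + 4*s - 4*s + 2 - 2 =-4*l*s - 2*l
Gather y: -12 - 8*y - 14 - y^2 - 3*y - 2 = -y^2 - 11*y - 28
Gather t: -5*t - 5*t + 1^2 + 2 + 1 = 4 - 10*t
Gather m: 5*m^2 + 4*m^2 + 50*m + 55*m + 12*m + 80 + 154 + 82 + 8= 9*m^2 + 117*m + 324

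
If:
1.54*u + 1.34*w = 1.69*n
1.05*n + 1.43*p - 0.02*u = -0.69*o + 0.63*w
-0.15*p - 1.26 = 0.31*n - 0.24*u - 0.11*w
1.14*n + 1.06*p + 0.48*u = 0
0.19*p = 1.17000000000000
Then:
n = -8.45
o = -16.24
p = 6.16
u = 6.48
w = -18.11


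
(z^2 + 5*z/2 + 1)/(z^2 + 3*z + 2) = (z + 1/2)/(z + 1)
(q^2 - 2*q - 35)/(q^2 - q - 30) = (q - 7)/(q - 6)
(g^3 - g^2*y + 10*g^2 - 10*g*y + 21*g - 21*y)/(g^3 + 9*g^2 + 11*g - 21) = (g - y)/(g - 1)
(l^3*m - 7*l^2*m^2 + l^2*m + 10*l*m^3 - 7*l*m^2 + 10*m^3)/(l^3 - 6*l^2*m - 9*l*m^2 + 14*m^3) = m*(l^3 - 7*l^2*m + l^2 + 10*l*m^2 - 7*l*m + 10*m^2)/(l^3 - 6*l^2*m - 9*l*m^2 + 14*m^3)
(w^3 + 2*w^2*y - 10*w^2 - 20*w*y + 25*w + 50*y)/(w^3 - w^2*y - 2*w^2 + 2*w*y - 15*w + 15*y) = (-w^2 - 2*w*y + 5*w + 10*y)/(-w^2 + w*y - 3*w + 3*y)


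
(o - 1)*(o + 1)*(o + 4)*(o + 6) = o^4 + 10*o^3 + 23*o^2 - 10*o - 24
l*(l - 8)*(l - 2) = l^3 - 10*l^2 + 16*l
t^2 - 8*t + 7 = (t - 7)*(t - 1)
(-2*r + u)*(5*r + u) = -10*r^2 + 3*r*u + u^2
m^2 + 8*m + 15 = (m + 3)*(m + 5)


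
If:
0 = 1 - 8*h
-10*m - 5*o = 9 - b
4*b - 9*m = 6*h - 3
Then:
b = -45*o/31 - 207/62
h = 1/8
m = -20*o/31 - 153/124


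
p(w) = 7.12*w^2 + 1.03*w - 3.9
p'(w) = 14.24*w + 1.03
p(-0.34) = -3.43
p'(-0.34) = -3.81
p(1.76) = 19.97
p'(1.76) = 26.09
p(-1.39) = 8.42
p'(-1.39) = -18.76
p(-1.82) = 17.81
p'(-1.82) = -24.89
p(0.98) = 3.95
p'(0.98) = 14.99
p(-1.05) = 2.87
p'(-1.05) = -13.92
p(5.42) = 210.84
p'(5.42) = 78.21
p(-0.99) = 2.06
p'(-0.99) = -13.07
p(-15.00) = 1582.65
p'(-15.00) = -212.57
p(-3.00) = 57.09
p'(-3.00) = -41.69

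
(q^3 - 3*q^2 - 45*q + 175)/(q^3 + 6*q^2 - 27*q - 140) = (q - 5)/(q + 4)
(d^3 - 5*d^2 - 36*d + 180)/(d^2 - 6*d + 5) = (d^2 - 36)/(d - 1)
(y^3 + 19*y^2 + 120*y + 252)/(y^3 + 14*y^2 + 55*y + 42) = (y + 6)/(y + 1)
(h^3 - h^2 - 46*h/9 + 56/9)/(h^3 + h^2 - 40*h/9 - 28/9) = (3*h - 4)/(3*h + 2)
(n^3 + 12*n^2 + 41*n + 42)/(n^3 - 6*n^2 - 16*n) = (n^2 + 10*n + 21)/(n*(n - 8))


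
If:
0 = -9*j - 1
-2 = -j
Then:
No Solution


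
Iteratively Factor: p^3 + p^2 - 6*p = (p - 2)*(p^2 + 3*p) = p*(p - 2)*(p + 3)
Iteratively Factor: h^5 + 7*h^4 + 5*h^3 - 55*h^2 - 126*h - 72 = (h + 1)*(h^4 + 6*h^3 - h^2 - 54*h - 72) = (h - 3)*(h + 1)*(h^3 + 9*h^2 + 26*h + 24) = (h - 3)*(h + 1)*(h + 4)*(h^2 + 5*h + 6) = (h - 3)*(h + 1)*(h + 2)*(h + 4)*(h + 3)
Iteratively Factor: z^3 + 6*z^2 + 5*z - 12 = (z + 4)*(z^2 + 2*z - 3) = (z + 3)*(z + 4)*(z - 1)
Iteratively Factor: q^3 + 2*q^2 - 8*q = (q + 4)*(q^2 - 2*q) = (q - 2)*(q + 4)*(q)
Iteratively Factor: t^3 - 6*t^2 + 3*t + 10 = (t - 2)*(t^2 - 4*t - 5) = (t - 2)*(t + 1)*(t - 5)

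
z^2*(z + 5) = z^3 + 5*z^2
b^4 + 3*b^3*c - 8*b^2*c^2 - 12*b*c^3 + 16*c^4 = (b - 2*c)*(b - c)*(b + 2*c)*(b + 4*c)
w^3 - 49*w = w*(w - 7)*(w + 7)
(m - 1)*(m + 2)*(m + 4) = m^3 + 5*m^2 + 2*m - 8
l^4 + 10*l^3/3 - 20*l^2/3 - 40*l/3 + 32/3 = (l - 2)*(l - 2/3)*(l + 2)*(l + 4)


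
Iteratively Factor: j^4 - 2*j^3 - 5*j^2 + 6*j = (j)*(j^3 - 2*j^2 - 5*j + 6) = j*(j + 2)*(j^2 - 4*j + 3) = j*(j - 3)*(j + 2)*(j - 1)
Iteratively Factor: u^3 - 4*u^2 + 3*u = (u - 3)*(u^2 - u) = (u - 3)*(u - 1)*(u)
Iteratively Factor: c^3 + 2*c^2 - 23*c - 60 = (c + 4)*(c^2 - 2*c - 15) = (c - 5)*(c + 4)*(c + 3)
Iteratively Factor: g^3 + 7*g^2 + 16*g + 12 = (g + 2)*(g^2 + 5*g + 6) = (g + 2)*(g + 3)*(g + 2)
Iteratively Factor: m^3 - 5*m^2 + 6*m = (m - 2)*(m^2 - 3*m) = m*(m - 2)*(m - 3)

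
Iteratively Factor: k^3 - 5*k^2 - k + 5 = (k - 5)*(k^2 - 1) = (k - 5)*(k - 1)*(k + 1)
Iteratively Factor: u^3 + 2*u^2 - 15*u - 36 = (u - 4)*(u^2 + 6*u + 9) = (u - 4)*(u + 3)*(u + 3)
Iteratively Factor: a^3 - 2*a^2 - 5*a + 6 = (a - 3)*(a^2 + a - 2) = (a - 3)*(a + 2)*(a - 1)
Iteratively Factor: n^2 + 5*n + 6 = (n + 3)*(n + 2)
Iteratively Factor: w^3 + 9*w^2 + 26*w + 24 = (w + 2)*(w^2 + 7*w + 12) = (w + 2)*(w + 3)*(w + 4)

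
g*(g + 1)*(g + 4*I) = g^3 + g^2 + 4*I*g^2 + 4*I*g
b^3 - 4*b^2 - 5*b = b*(b - 5)*(b + 1)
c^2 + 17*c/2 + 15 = (c + 5/2)*(c + 6)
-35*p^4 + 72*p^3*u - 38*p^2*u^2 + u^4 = (-5*p + u)*(-p + u)^2*(7*p + u)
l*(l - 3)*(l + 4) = l^3 + l^2 - 12*l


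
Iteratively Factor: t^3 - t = (t)*(t^2 - 1) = t*(t + 1)*(t - 1)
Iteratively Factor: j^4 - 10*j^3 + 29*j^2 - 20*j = (j - 5)*(j^3 - 5*j^2 + 4*j) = (j - 5)*(j - 1)*(j^2 - 4*j) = j*(j - 5)*(j - 1)*(j - 4)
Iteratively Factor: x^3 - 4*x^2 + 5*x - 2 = (x - 2)*(x^2 - 2*x + 1) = (x - 2)*(x - 1)*(x - 1)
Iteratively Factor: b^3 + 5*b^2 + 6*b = (b + 3)*(b^2 + 2*b) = b*(b + 3)*(b + 2)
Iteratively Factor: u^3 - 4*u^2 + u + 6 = (u - 3)*(u^2 - u - 2) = (u - 3)*(u + 1)*(u - 2)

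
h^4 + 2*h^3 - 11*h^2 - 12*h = h*(h - 3)*(h + 1)*(h + 4)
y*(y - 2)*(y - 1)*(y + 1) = y^4 - 2*y^3 - y^2 + 2*y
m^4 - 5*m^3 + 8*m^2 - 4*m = m*(m - 2)^2*(m - 1)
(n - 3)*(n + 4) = n^2 + n - 12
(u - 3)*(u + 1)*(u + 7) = u^3 + 5*u^2 - 17*u - 21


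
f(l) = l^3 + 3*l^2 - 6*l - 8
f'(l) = 3*l^2 + 6*l - 6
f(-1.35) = 3.11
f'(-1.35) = -8.63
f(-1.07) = 0.63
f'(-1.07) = -8.99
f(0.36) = -9.72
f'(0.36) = -3.45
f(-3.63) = 5.48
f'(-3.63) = 11.75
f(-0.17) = -6.90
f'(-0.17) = -6.93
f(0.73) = -10.39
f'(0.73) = -0.02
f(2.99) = 27.61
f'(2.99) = 38.76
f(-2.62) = 10.33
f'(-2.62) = -1.13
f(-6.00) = -80.00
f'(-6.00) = 66.00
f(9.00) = 910.00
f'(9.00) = 291.00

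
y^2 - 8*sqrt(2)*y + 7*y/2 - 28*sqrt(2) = (y + 7/2)*(y - 8*sqrt(2))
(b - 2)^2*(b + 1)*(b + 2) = b^4 - b^3 - 6*b^2 + 4*b + 8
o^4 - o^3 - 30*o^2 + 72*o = o*(o - 4)*(o - 3)*(o + 6)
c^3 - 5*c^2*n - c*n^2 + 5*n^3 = (c - 5*n)*(c - n)*(c + n)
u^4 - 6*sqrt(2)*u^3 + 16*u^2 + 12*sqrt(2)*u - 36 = (u - 3*sqrt(2))^2*(u - sqrt(2))*(u + sqrt(2))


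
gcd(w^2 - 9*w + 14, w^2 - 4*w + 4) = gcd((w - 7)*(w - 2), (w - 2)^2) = w - 2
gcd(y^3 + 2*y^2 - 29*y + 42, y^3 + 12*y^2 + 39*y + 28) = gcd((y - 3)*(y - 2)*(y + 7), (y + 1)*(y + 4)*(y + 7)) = y + 7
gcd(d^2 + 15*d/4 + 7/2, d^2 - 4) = d + 2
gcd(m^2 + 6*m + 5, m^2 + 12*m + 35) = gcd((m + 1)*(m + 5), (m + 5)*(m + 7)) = m + 5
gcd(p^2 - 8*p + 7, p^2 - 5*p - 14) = p - 7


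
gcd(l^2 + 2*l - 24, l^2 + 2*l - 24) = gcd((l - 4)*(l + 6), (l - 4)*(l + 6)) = l^2 + 2*l - 24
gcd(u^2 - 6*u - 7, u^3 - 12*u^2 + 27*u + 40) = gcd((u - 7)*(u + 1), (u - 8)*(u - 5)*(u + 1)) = u + 1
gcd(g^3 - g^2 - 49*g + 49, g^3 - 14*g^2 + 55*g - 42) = g^2 - 8*g + 7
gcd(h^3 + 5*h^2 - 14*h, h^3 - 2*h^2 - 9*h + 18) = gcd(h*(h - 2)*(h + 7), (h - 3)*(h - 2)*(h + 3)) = h - 2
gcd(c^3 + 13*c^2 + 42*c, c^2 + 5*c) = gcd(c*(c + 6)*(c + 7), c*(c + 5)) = c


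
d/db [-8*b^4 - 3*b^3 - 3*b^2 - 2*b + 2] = -32*b^3 - 9*b^2 - 6*b - 2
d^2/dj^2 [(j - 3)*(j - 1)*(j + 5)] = 6*j + 2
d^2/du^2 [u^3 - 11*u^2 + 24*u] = 6*u - 22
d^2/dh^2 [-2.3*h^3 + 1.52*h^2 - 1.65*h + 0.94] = 3.04 - 13.8*h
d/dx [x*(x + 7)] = 2*x + 7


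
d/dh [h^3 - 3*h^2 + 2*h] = 3*h^2 - 6*h + 2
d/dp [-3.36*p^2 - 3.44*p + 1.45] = -6.72*p - 3.44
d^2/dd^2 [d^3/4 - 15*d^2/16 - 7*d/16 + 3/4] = 3*d/2 - 15/8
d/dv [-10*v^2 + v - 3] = 1 - 20*v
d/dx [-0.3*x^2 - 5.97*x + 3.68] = -0.6*x - 5.97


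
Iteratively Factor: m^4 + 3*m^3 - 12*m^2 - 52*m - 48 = (m + 3)*(m^3 - 12*m - 16) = (m - 4)*(m + 3)*(m^2 + 4*m + 4) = (m - 4)*(m + 2)*(m + 3)*(m + 2)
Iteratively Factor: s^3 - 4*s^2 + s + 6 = (s - 3)*(s^2 - s - 2) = (s - 3)*(s - 2)*(s + 1)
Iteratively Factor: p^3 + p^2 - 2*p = (p)*(p^2 + p - 2) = p*(p + 2)*(p - 1)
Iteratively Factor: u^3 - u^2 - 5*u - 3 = (u + 1)*(u^2 - 2*u - 3) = (u - 3)*(u + 1)*(u + 1)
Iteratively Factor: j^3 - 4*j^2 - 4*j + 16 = (j + 2)*(j^2 - 6*j + 8) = (j - 4)*(j + 2)*(j - 2)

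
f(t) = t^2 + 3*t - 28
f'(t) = 2*t + 3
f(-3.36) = -26.79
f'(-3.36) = -3.72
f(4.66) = 7.70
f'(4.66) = 12.32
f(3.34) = -6.82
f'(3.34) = 9.68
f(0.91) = -24.44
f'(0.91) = 4.82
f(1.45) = -21.55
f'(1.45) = 5.90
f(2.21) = -16.49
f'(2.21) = 7.42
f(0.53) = -26.13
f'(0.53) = 4.06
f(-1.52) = -30.25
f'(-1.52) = -0.04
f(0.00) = -28.00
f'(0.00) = 3.00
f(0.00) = -28.00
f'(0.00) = 3.00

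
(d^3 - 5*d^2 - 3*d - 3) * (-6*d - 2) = -6*d^4 + 28*d^3 + 28*d^2 + 24*d + 6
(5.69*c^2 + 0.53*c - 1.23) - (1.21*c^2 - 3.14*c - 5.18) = 4.48*c^2 + 3.67*c + 3.95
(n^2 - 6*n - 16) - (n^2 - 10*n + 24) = 4*n - 40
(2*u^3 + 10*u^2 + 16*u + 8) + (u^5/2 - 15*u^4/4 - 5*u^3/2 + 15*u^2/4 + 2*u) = u^5/2 - 15*u^4/4 - u^3/2 + 55*u^2/4 + 18*u + 8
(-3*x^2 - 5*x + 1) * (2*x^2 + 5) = -6*x^4 - 10*x^3 - 13*x^2 - 25*x + 5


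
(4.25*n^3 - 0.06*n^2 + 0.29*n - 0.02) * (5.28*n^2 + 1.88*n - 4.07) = 22.44*n^5 + 7.6732*n^4 - 15.8791*n^3 + 0.6838*n^2 - 1.2179*n + 0.0814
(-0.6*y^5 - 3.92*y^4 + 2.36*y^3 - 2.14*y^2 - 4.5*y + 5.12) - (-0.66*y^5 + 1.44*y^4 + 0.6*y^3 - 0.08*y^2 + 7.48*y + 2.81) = 0.0600000000000001*y^5 - 5.36*y^4 + 1.76*y^3 - 2.06*y^2 - 11.98*y + 2.31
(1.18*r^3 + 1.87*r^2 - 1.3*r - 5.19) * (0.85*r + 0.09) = 1.003*r^4 + 1.6957*r^3 - 0.9367*r^2 - 4.5285*r - 0.4671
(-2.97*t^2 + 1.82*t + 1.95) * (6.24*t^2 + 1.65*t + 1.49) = -18.5328*t^4 + 6.4563*t^3 + 10.7457*t^2 + 5.9293*t + 2.9055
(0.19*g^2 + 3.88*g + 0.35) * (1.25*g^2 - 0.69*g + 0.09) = 0.2375*g^4 + 4.7189*g^3 - 2.2226*g^2 + 0.1077*g + 0.0315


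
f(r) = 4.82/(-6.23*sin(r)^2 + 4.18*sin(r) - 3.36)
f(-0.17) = -1.14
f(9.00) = -1.79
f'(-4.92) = 0.29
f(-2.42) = -0.55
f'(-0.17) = -1.66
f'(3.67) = 0.88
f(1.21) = -0.98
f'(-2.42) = 0.57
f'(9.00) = -0.58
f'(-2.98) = 1.67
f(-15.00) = -0.55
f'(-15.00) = 0.59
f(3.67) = -0.68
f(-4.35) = -0.98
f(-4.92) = -0.92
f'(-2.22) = 0.36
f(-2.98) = -1.15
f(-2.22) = -0.45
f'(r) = 4.82*(12.46*sin(r)*cos(r) - 4.18*cos(r))/(-6.23*sin(r)^2 + 4.18*sin(r) - 3.36)^2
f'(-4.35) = -0.53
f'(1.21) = 0.53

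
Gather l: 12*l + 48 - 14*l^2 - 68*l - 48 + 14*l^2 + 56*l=0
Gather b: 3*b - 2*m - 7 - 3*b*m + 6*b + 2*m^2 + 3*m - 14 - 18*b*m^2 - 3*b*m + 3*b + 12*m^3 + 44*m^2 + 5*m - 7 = b*(-18*m^2 - 6*m + 12) + 12*m^3 + 46*m^2 + 6*m - 28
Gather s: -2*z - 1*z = -3*z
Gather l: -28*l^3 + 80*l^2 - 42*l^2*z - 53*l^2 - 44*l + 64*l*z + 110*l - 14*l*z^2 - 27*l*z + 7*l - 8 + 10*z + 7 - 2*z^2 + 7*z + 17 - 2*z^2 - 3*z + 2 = -28*l^3 + l^2*(27 - 42*z) + l*(-14*z^2 + 37*z + 73) - 4*z^2 + 14*z + 18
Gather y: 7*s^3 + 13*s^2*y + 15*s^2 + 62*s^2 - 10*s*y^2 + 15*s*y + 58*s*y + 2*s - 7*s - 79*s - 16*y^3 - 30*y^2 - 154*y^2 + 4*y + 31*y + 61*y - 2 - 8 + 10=7*s^3 + 77*s^2 - 84*s - 16*y^3 + y^2*(-10*s - 184) + y*(13*s^2 + 73*s + 96)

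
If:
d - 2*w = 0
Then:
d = 2*w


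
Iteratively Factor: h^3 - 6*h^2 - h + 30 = (h - 3)*(h^2 - 3*h - 10) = (h - 3)*(h + 2)*(h - 5)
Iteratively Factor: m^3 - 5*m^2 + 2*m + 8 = (m - 4)*(m^2 - m - 2) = (m - 4)*(m + 1)*(m - 2)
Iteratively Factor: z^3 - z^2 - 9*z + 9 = (z - 1)*(z^2 - 9) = (z - 3)*(z - 1)*(z + 3)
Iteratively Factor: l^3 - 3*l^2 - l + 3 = (l + 1)*(l^2 - 4*l + 3) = (l - 1)*(l + 1)*(l - 3)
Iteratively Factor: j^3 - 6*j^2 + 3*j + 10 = (j - 5)*(j^2 - j - 2) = (j - 5)*(j + 1)*(j - 2)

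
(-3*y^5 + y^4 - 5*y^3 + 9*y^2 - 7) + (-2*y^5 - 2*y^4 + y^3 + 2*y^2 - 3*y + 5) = -5*y^5 - y^4 - 4*y^3 + 11*y^2 - 3*y - 2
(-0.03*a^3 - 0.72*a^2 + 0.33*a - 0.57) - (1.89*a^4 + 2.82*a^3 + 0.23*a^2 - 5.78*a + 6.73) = -1.89*a^4 - 2.85*a^3 - 0.95*a^2 + 6.11*a - 7.3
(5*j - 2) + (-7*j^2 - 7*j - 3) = -7*j^2 - 2*j - 5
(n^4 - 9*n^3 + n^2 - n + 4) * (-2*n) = -2*n^5 + 18*n^4 - 2*n^3 + 2*n^2 - 8*n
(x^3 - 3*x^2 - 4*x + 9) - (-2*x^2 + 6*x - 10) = x^3 - x^2 - 10*x + 19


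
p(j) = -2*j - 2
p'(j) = -2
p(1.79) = -5.58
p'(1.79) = -2.00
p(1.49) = -4.98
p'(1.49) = -2.00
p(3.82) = -9.64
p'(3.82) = -2.00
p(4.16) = -10.32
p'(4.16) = -2.00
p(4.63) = -11.26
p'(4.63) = -2.00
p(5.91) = -13.82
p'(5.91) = -2.00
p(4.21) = -10.42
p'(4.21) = -2.00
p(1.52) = -5.04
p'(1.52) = -2.00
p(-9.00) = 16.00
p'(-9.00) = -2.00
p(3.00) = -8.00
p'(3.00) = -2.00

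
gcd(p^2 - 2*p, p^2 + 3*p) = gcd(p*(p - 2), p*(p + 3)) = p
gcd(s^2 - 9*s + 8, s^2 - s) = s - 1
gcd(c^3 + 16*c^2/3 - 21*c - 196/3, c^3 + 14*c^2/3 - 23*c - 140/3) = c^2 + 3*c - 28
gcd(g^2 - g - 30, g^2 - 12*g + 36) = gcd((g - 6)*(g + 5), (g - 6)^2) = g - 6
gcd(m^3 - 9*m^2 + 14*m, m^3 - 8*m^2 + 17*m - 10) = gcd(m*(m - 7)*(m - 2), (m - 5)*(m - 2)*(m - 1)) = m - 2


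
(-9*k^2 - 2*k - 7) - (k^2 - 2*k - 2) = -10*k^2 - 5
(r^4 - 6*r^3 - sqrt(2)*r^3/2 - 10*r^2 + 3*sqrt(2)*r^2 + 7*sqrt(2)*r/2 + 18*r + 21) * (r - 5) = r^5 - 11*r^4 - sqrt(2)*r^4/2 + 11*sqrt(2)*r^3/2 + 20*r^3 - 23*sqrt(2)*r^2/2 + 68*r^2 - 69*r - 35*sqrt(2)*r/2 - 105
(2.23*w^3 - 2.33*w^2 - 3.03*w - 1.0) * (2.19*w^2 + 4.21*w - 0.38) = 4.8837*w^5 + 4.2856*w^4 - 17.2924*w^3 - 14.0609*w^2 - 3.0586*w + 0.38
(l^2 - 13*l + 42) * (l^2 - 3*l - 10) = l^4 - 16*l^3 + 71*l^2 + 4*l - 420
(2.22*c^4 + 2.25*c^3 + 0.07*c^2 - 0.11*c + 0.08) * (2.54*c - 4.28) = 5.6388*c^5 - 3.7866*c^4 - 9.4522*c^3 - 0.579*c^2 + 0.674*c - 0.3424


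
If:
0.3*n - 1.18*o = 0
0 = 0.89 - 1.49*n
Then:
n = 0.60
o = 0.15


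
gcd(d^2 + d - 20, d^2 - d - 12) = d - 4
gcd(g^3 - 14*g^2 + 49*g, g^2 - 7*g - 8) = 1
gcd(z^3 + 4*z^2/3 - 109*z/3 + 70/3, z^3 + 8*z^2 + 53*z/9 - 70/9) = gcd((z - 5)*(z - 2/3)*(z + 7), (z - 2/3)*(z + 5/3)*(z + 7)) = z^2 + 19*z/3 - 14/3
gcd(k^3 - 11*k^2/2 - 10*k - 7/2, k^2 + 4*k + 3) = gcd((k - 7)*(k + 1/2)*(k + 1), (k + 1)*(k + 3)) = k + 1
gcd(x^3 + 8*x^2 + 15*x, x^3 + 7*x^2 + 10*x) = x^2 + 5*x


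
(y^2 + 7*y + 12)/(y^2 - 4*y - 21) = (y + 4)/(y - 7)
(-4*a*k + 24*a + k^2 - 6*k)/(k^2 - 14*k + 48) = (-4*a + k)/(k - 8)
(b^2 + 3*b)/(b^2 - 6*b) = (b + 3)/(b - 6)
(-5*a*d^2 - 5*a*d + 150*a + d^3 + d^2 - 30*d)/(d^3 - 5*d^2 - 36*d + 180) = (-5*a + d)/(d - 6)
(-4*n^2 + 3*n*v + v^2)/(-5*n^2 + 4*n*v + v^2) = (4*n + v)/(5*n + v)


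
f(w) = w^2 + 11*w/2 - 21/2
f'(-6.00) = -6.50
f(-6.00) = -7.50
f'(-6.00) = -6.50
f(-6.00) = -7.50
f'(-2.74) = 0.02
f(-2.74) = -18.06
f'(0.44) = 6.38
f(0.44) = -7.89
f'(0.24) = 5.98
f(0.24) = -9.12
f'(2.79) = 11.08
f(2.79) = 12.63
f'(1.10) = 7.70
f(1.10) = -3.24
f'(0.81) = 7.12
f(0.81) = -5.39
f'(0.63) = 6.76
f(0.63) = -6.64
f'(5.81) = 17.12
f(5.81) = 55.21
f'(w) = 2*w + 11/2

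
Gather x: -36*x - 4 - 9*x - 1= -45*x - 5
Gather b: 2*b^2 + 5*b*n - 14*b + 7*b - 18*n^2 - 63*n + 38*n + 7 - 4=2*b^2 + b*(5*n - 7) - 18*n^2 - 25*n + 3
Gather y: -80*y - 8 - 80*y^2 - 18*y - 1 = -80*y^2 - 98*y - 9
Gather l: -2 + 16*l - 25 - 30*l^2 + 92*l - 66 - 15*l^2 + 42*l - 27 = -45*l^2 + 150*l - 120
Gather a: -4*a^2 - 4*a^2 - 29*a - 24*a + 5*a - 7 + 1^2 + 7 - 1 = -8*a^2 - 48*a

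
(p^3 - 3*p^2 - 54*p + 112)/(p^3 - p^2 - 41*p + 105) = (p^2 - 10*p + 16)/(p^2 - 8*p + 15)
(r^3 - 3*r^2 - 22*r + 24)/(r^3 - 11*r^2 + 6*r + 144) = (r^2 + 3*r - 4)/(r^2 - 5*r - 24)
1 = 1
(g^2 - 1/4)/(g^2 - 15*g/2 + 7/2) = (g + 1/2)/(g - 7)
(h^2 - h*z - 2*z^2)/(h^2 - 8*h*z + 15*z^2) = (h^2 - h*z - 2*z^2)/(h^2 - 8*h*z + 15*z^2)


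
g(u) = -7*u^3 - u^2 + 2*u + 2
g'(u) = -21*u^2 - 2*u + 2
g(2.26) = -79.39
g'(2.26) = -109.78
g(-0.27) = 1.52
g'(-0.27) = 1.01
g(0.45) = 2.06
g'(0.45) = -3.15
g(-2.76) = 136.03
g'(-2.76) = -152.45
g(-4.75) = 720.14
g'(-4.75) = -462.31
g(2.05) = -58.41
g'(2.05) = -90.35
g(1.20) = -9.14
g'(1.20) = -30.64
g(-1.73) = 31.79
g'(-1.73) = -57.39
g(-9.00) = 5006.00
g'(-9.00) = -1681.00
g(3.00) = -190.00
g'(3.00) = -193.00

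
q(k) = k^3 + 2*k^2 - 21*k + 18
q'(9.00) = 258.00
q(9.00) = 720.00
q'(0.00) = -21.00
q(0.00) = 18.00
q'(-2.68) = -10.17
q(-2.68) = 69.40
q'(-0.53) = -22.28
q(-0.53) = 29.54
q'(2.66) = 10.87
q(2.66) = -4.89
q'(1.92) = -2.26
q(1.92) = -7.87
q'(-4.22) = 15.55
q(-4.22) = 67.09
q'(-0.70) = -22.33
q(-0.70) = 33.34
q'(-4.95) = 32.71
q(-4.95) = 49.67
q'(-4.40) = 19.48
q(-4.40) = 63.94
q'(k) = 3*k^2 + 4*k - 21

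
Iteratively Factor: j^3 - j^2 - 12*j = (j - 4)*(j^2 + 3*j) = (j - 4)*(j + 3)*(j)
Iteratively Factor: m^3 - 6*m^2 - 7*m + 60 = (m - 5)*(m^2 - m - 12) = (m - 5)*(m + 3)*(m - 4)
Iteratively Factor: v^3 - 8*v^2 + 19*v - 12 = (v - 4)*(v^2 - 4*v + 3) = (v - 4)*(v - 3)*(v - 1)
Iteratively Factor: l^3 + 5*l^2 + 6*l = (l + 2)*(l^2 + 3*l) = (l + 2)*(l + 3)*(l)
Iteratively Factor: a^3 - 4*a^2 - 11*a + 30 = (a - 5)*(a^2 + a - 6) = (a - 5)*(a - 2)*(a + 3)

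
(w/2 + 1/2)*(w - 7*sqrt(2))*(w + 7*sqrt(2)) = w^3/2 + w^2/2 - 49*w - 49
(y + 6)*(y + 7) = y^2 + 13*y + 42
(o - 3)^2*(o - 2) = o^3 - 8*o^2 + 21*o - 18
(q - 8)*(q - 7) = q^2 - 15*q + 56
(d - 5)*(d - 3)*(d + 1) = d^3 - 7*d^2 + 7*d + 15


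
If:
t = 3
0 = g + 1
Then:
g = -1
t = 3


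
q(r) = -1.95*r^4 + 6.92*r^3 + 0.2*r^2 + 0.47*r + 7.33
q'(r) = -7.8*r^3 + 20.76*r^2 + 0.4*r + 0.47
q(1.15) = 15.25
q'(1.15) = 16.52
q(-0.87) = 1.40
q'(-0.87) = 20.97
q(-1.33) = -15.32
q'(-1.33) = 55.01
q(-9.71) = -23648.14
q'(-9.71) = 9094.81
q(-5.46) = -2848.68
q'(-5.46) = 1886.79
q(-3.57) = -623.40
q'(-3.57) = 618.52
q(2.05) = 34.31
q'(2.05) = 21.34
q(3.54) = 12.25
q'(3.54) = -83.98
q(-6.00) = -4010.21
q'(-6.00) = 2430.23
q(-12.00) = -52362.47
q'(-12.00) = 16463.51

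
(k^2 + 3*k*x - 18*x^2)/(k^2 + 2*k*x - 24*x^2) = (-k + 3*x)/(-k + 4*x)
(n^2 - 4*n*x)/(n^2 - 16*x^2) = n/(n + 4*x)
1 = 1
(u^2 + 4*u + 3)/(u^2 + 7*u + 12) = (u + 1)/(u + 4)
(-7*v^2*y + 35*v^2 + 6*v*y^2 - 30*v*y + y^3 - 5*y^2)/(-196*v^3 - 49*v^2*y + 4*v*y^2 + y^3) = (-v*y + 5*v + y^2 - 5*y)/(-28*v^2 - 3*v*y + y^2)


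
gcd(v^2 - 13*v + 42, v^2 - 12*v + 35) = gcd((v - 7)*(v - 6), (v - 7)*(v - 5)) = v - 7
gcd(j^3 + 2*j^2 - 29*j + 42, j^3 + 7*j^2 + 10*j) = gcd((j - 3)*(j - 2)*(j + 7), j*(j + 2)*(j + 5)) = 1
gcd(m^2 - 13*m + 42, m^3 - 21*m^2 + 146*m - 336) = m^2 - 13*m + 42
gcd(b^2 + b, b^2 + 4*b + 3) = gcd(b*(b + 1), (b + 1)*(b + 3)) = b + 1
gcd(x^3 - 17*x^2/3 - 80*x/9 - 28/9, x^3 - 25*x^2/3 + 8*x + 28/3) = x^2 - 19*x/3 - 14/3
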